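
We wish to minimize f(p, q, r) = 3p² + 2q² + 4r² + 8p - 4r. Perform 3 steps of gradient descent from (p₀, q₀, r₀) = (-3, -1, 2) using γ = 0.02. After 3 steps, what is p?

∇f = (6p + 8, 4q, 8r - 4)
Step 1: at (-3, -1, 2), ∇f = (-10, -4, 12) → (-3, -1, 2) − 0.02·(-10, -4, 12) = (-2.8, -0.92, 1.76)
Step 2: at (-2.8, -0.92, 1.76), ∇f = (-8.8, -3.68, 10.08) → (-2.8, -0.92, 1.76) − 0.02·(-8.8, -3.68, 10.08) = (-2.624, -0.8464, 1.5584)
Step 3: at (-2.624, -0.8464, 1.5584), ∇f = (-7.744, -3.3856, 8.4672) → (-2.624, -0.8464, 1.5584) − 0.02·(-7.744, -3.3856, 8.4672) = (-2.46912, -0.778688, 1.389056)
p = -2.46912

-2.46912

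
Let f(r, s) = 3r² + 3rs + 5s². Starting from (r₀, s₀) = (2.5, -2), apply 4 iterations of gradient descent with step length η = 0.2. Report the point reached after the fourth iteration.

∇f = (6r + 3s, 3r + 10s)
(r₁, s₁) = (2.5, -2) − 0.2·(9, -12.5) = (0.7, 0.5)
(r₂, s₂) = (0.7, 0.5) − 0.2·(5.7, 7.1) = (-0.44, -0.92)
(r₃, s₃) = (-0.44, -0.92) − 0.2·(-5.4, -10.52) = (0.64, 1.184)
(r₄, s₄) = (0.64, 1.184) − 0.2·(7.392, 13.76) = (-0.8384, -1.568)

(-0.8384, -1.568)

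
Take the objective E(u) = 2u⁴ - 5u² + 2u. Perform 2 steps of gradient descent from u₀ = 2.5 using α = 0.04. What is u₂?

E′(u) = 8u³ - 10u + 2
Step 1: E′(2.5) = 102; u₁ = 2.5 − 0.04·102 = -1.58
Step 2: E′(-1.58) = -13.754496; u₂ = -1.58 − 0.04·(-13.754496) = -1.02982016

-1.02982016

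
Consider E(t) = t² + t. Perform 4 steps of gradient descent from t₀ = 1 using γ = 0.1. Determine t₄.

0.1144

E′(t) = 2t + 1
Step 1: E′(1) = 3; t₁ = 1 − 0.1·3 = 0.7
Step 2: E′(0.7) = 2.4; t₂ = 0.7 − 0.1·2.4 = 0.46
Step 3: E′(0.46) = 1.92; t₃ = 0.46 − 0.1·1.92 = 0.268
Step 4: E′(0.268) = 1.536; t₄ = 0.268 − 0.1·1.536 = 0.1144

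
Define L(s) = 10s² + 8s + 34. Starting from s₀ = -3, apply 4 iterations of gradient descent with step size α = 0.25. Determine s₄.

-666

L′(s) = 20s + 8
Step 1: L′(-3) = -52; s₁ = -3 − 0.25·(-52) = 10
Step 2: L′(10) = 208; s₂ = 10 − 0.25·208 = -42
Step 3: L′(-42) = -832; s₃ = -42 − 0.25·(-832) = 166
Step 4: L′(166) = 3328; s₄ = 166 − 0.25·3328 = -666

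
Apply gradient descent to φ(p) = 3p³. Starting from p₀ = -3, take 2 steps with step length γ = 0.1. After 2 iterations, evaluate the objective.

φ′(p) = 9p²
Step 1: φ′(-3) = 81; p₁ = -3 − 0.1·81 = -11.1
Step 2: φ′(-11.1) = 1108.89; p₂ = -11.1 − 0.1·1108.89 = -121.989
φ(-121.989) = -5446070.616854007

-5446070.616854007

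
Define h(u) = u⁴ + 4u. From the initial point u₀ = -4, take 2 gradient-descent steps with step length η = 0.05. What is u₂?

h′(u) = 4u³ + 4
u₁ = -4 − 0.05·(-252) = 8.6
u₂ = 8.6 − 0.05·2548.224 = -118.8112

-118.8112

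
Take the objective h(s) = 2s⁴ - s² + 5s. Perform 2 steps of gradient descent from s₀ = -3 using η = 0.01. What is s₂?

-0.95041

h′(s) = 8s³ - 2s + 5
Step 1: h′(-3) = -205; s₁ = -3 − 0.01·(-205) = -0.95
Step 2: h′(-0.95) = 0.041; s₂ = -0.95 − 0.01·0.041 = -0.95041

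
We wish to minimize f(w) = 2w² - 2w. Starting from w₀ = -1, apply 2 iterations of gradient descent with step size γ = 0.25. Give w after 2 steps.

f′(w) = 4w - 2
w₁ = -1 − 0.25·(-6) = 0.5
w₂ = 0.5 − 0.25·0 = 0.5

0.5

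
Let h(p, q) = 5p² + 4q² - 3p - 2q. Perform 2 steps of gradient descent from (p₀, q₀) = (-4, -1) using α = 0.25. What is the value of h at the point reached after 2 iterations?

∇h = (10p - 3, 8q - 2)
Step 1: at (-4, -1), ∇h = (-43, -10) → (-4, -1) − 0.25·(-43, -10) = (6.75, 1.5)
Step 2: at (6.75, 1.5), ∇h = (64.5, 10) → (6.75, 1.5) − 0.25·(64.5, 10) = (-9.375, -1)
h(-9.375, -1) = 473.578125

473.578125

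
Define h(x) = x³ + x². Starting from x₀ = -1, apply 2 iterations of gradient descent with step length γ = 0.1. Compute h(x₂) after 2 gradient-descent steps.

h′(x) = 3x² + 2x
Step 1: h′(-1) = 1; x₁ = -1 − 0.1·1 = -1.1
Step 2: h′(-1.1) = 1.43; x₂ = -1.1 − 0.1·1.43 = -1.243
h(-1.243) = -0.375446907

-0.375446907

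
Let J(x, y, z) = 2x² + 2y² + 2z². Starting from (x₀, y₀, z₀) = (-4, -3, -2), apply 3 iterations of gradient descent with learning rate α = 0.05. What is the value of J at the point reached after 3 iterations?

15.204352

∇J = (4x, 4y, 4z)
Step 1: at (-4, -3, -2), ∇J = (-16, -12, -8) → (-4, -3, -2) − 0.05·(-16, -12, -8) = (-3.2, -2.4, -1.6)
Step 2: at (-3.2, -2.4, -1.6), ∇J = (-12.8, -9.6, -6.4) → (-3.2, -2.4, -1.6) − 0.05·(-12.8, -9.6, -6.4) = (-2.56, -1.92, -1.28)
Step 3: at (-2.56, -1.92, -1.28), ∇J = (-10.24, -7.68, -5.12) → (-2.56, -1.92, -1.28) − 0.05·(-10.24, -7.68, -5.12) = (-2.048, -1.536, -1.024)
J(-2.048, -1.536, -1.024) = 15.204352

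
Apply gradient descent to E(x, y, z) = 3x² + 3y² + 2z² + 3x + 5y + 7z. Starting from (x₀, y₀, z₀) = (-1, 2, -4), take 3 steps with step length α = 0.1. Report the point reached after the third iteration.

(-0.532, -0.652, -2.236)

∇E = (6x + 3, 6y + 5, 4z + 7)
Step 1: at (-1, 2, -4), ∇E = (-3, 17, -9) → (-1, 2, -4) − 0.1·(-3, 17, -9) = (-0.7, 0.3, -3.1)
Step 2: at (-0.7, 0.3, -3.1), ∇E = (-1.2, 6.8, -5.4) → (-0.7, 0.3, -3.1) − 0.1·(-1.2, 6.8, -5.4) = (-0.58, -0.38, -2.56)
Step 3: at (-0.58, -0.38, -2.56), ∇E = (-0.48, 2.72, -3.24) → (-0.58, -0.38, -2.56) − 0.1·(-0.48, 2.72, -3.24) = (-0.532, -0.652, -2.236)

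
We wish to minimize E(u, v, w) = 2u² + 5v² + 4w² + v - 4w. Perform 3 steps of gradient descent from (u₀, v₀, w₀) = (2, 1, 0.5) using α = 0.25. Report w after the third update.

∇E = (4u, 10v + 1, 8w - 4)
Step 1: at (2, 1, 0.5), ∇E = (8, 11, 0) → (2, 1, 0.5) − 0.25·(8, 11, 0) = (0, -1.75, 0.5)
Step 2: at (0, -1.75, 0.5), ∇E = (0, -16.5, 0) → (0, -1.75, 0.5) − 0.25·(0, -16.5, 0) = (0, 2.375, 0.5)
Step 3: at (0, 2.375, 0.5), ∇E = (0, 24.75, 0) → (0, 2.375, 0.5) − 0.25·(0, 24.75, 0) = (0, -3.8125, 0.5)
w = 0.5

0.5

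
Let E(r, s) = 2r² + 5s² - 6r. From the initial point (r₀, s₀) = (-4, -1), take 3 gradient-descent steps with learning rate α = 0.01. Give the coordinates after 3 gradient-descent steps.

∇E = (4r - 6, 10s)
(r₁, s₁) = (-4, -1) − 0.01·(-22, -10) = (-3.78, -0.9)
(r₂, s₂) = (-3.78, -0.9) − 0.01·(-21.12, -9) = (-3.5688, -0.81)
(r₃, s₃) = (-3.5688, -0.81) − 0.01·(-20.2752, -8.1) = (-3.366048, -0.729)

(-3.366048, -0.729)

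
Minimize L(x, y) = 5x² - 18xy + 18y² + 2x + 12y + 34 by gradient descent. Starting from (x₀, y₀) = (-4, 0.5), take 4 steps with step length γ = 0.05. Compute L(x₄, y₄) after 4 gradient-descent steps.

895.3818102025

∇L = (10x - 18y + 2, -18x + 36y + 12)
(x₁, y₁) = (-4, 0.5) − 0.05·(-47, 102) = (-1.65, -4.6)
(x₂, y₂) = (-1.65, -4.6) − 0.05·(68.3, -123.9) = (-5.065, 1.595)
(x₃, y₃) = (-5.065, 1.595) − 0.05·(-77.36, 160.59) = (-1.197, -6.4345)
(x₄, y₄) = (-1.197, -6.4345) − 0.05·(105.851, -198.096) = (-6.48955, 3.4703)
L(-6.48955, 3.4703) = 895.3818102025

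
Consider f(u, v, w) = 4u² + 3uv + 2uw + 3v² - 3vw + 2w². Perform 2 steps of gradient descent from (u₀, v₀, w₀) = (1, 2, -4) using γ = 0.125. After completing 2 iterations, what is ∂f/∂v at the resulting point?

∇f = (8u + 3v + 2w, 3u + 6v - 3w, 2u - 3v + 4w)
Step 1: at (1, 2, -4), ∇f = (6, 27, -20) → (1, 2, -4) − 0.125·(6, 27, -20) = (0.25, -1.375, -1.5)
Step 2: at (0.25, -1.375, -1.5), ∇f = (-5.125, -3, -1.375) → (0.25, -1.375, -1.5) − 0.125·(-5.125, -3, -1.375) = (0.890625, -1, -1.328125)
∂f/∂v at (0.890625, -1, -1.328125) = 0.65625

0.65625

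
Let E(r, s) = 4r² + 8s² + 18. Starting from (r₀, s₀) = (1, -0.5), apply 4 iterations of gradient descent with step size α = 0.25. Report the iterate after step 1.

∇E = (8r, 16s)
Step 1: at (1, -0.5), ∇E = (8, -8) → (1, -0.5) − 0.25·(8, -8) = (-1, 1.5)

(-1, 1.5)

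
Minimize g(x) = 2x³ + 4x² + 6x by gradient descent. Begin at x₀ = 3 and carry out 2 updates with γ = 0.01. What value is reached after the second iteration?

1.647264

g′(x) = 6x² + 8x + 6
Step 1: g′(3) = 84; x₁ = 3 − 0.01·84 = 2.16
Step 2: g′(2.16) = 51.2736; x₂ = 2.16 − 0.01·51.2736 = 1.647264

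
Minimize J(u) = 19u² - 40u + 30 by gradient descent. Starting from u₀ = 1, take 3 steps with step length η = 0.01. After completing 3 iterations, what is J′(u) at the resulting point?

-0.476656

J′(u) = 38u - 40
Step 1: J′(1) = -2; u₁ = 1 − 0.01·(-2) = 1.02
Step 2: J′(1.02) = -1.24; u₂ = 1.02 − 0.01·(-1.24) = 1.0324
Step 3: J′(1.0324) = -0.7688; u₃ = 1.0324 − 0.01·(-0.7688) = 1.040088
J′(u) at (1.040088) = -0.476656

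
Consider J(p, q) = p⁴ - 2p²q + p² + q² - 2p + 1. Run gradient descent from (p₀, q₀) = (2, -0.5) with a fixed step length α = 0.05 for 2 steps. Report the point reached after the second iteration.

∇J = (4p³ - 4pq + 2p - 2, -2p² + 2q)
Step 1: at (2, -0.5), ∇J = (38, -9) → (2, -0.5) − 0.05·(38, -9) = (0.1, -0.05)
Step 2: at (0.1, -0.05), ∇J = (-1.776, -0.12) → (0.1, -0.05) − 0.05·(-1.776, -0.12) = (0.1888, -0.044)

(0.1888, -0.044)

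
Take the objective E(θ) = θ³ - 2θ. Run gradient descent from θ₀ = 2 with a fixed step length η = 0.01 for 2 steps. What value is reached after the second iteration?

E′(θ) = 3θ² - 2
Step 1: E′(2) = 10; θ₁ = 2 − 0.01·10 = 1.9
Step 2: E′(1.9) = 8.83; θ₂ = 1.9 − 0.01·8.83 = 1.8117

1.8117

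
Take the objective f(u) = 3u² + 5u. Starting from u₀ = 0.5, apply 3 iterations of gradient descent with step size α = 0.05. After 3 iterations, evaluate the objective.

f′(u) = 6u + 5
Step 1: f′(0.5) = 8; u₁ = 0.5 − 0.05·8 = 0.1
Step 2: f′(0.1) = 5.6; u₂ = 0.1 − 0.05·5.6 = -0.18
Step 3: f′(-0.18) = 3.92; u₃ = -0.18 − 0.05·3.92 = -0.376
f(-0.376) = -1.455872

-1.455872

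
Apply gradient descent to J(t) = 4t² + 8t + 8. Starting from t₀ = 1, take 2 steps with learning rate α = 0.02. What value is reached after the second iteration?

0.4112

J′(t) = 8t + 8
Step 1: J′(1) = 16; t₁ = 1 − 0.02·16 = 0.68
Step 2: J′(0.68) = 13.44; t₂ = 0.68 − 0.02·13.44 = 0.4112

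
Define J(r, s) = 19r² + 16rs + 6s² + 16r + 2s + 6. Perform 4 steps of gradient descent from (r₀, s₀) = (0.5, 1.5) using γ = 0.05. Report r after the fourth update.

∇J = (38r + 16s + 16, 16r + 12s + 2)
Step 1: at (0.5, 1.5), ∇J = (59, 28) → (0.5, 1.5) − 0.05·(59, 28) = (-2.45, 0.1)
Step 2: at (-2.45, 0.1), ∇J = (-75.5, -36) → (-2.45, 0.1) − 0.05·(-75.5, -36) = (1.325, 1.9)
Step 3: at (1.325, 1.9), ∇J = (96.75, 46) → (1.325, 1.9) − 0.05·(96.75, 46) = (-3.5125, -0.4)
Step 4: at (-3.5125, -0.4), ∇J = (-123.875, -59) → (-3.5125, -0.4) − 0.05·(-123.875, -59) = (2.68125, 2.55)
r = 2.68125

2.68125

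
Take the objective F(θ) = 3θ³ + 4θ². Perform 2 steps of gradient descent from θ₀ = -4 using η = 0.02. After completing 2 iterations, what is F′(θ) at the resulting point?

1252.640701218816

F′(θ) = 9θ² + 8θ
Step 1: F′(-4) = 112; θ₁ = -4 − 0.02·112 = -6.24
Step 2: F′(-6.24) = 300.5184; θ₂ = -6.24 − 0.02·300.5184 = -12.250368
F′(θ) at (-12.250368) = 1252.640701218816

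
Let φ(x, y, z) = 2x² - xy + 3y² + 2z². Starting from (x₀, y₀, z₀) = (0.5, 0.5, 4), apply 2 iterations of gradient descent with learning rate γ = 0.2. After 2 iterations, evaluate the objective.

0.0576

∇φ = (4x - y, -x + 6y, 4z)
Step 1: at (0.5, 0.5, 4), ∇φ = (1.5, 2.5, 16) → (0.5, 0.5, 4) − 0.2·(1.5, 2.5, 16) = (0.2, 0, 0.8)
Step 2: at (0.2, 0, 0.8), ∇φ = (0.8, -0.2, 3.2) → (0.2, 0, 0.8) − 0.2·(0.8, -0.2, 3.2) = (0.04, 0.04, 0.16)
φ(0.04, 0.04, 0.16) = 0.0576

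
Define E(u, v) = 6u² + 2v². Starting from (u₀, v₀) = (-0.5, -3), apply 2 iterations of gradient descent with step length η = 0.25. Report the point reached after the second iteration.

(-2, 0)

∇E = (12u, 4v)
Step 1: at (-0.5, -3), ∇E = (-6, -12) → (-0.5, -3) − 0.25·(-6, -12) = (1, 0)
Step 2: at (1, 0), ∇E = (12, 0) → (1, 0) − 0.25·(12, 0) = (-2, 0)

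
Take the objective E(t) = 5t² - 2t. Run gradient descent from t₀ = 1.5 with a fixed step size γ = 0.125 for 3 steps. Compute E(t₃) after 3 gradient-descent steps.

E′(t) = 10t - 2
Step 1: E′(1.5) = 13; t₁ = 1.5 − 0.125·13 = -0.125
Step 2: E′(-0.125) = -3.25; t₂ = -0.125 − 0.125·(-3.25) = 0.28125
Step 3: E′(0.28125) = 0.8125; t₃ = 0.28125 − 0.125·0.8125 = 0.1796875
E(0.1796875) = -0.19793701171875

-0.19793701171875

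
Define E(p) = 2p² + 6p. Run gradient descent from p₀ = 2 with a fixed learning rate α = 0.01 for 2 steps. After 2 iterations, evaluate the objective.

E′(p) = 4p + 6
Step 1: E′(2) = 14; p₁ = 2 − 0.01·14 = 1.86
Step 2: E′(1.86) = 13.44; p₂ = 1.86 − 0.01·13.44 = 1.7256
E(1.7256) = 16.30899072

16.30899072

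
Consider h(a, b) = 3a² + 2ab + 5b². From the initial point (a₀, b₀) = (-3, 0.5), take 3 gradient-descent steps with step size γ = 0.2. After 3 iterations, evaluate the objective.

6.394576

∇h = (6a + 2b, 2a + 10b)
(a₁, b₁) = (-3, 0.5) − 0.2·(-17, -1) = (0.4, 0.7)
(a₂, b₂) = (0.4, 0.7) − 0.2·(3.8, 7.8) = (-0.36, -0.86)
(a₃, b₃) = (-0.36, -0.86) − 0.2·(-3.88, -9.32) = (0.416, 1.004)
h(0.416, 1.004) = 6.394576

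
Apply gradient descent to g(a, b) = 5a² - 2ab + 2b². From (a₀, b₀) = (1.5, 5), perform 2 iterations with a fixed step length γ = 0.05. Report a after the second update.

1.04

∇g = (10a - 2b, -2a + 4b)
Step 1: at (1.5, 5), ∇g = (5, 17) → (1.5, 5) − 0.05·(5, 17) = (1.25, 4.15)
Step 2: at (1.25, 4.15), ∇g = (4.2, 14.1) → (1.25, 4.15) − 0.05·(4.2, 14.1) = (1.04, 3.445)
a = 1.04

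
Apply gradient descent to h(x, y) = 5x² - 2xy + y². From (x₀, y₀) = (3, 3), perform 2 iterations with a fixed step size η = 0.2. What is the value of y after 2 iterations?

1.08

∇h = (10x - 2y, -2x + 2y)
Step 1: at (3, 3), ∇h = (24, 0) → (3, 3) − 0.2·(24, 0) = (-1.8, 3)
Step 2: at (-1.8, 3), ∇h = (-24, 9.6) → (-1.8, 3) − 0.2·(-24, 9.6) = (3, 1.08)
y = 1.08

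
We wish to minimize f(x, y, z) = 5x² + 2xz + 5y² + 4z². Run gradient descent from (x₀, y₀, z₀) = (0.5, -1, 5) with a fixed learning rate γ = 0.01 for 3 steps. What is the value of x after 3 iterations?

∇f = (10x + 2z, 10y, 2x + 8z)
Step 1: at (0.5, -1, 5), ∇f = (15, -10, 41) → (0.5, -1, 5) − 0.01·(15, -10, 41) = (0.35, -0.9, 4.59)
Step 2: at (0.35, -0.9, 4.59), ∇f = (12.68, -9, 37.42) → (0.35, -0.9, 4.59) − 0.01·(12.68, -9, 37.42) = (0.2232, -0.81, 4.2158)
Step 3: at (0.2232, -0.81, 4.2158), ∇f = (10.6636, -8.1, 34.1728) → (0.2232, -0.81, 4.2158) − 0.01·(10.6636, -8.1, 34.1728) = (0.116564, -0.729, 3.874072)
x = 0.116564

0.116564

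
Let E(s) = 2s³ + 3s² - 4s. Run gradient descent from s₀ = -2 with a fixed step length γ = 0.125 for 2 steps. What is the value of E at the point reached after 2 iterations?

E′(s) = 6s² + 6s - 4
s₁ = -2 − 0.125·8 = -3
s₂ = -3 − 0.125·32 = -7
E(-7) = -511

-511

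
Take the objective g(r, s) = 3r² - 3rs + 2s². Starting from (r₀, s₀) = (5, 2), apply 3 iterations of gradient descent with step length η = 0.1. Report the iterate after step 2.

∇g = (6r - 3s, -3r + 4s)
Step 1: at (5, 2), ∇g = (24, -7) → (5, 2) − 0.1·(24, -7) = (2.6, 2.7)
Step 2: at (2.6, 2.7), ∇g = (7.5, 3) → (2.6, 2.7) − 0.1·(7.5, 3) = (1.85, 2.4)

(1.85, 2.4)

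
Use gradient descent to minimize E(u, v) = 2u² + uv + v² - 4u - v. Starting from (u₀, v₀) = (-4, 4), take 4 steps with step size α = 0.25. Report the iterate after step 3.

(0.53125, 1.140625)

∇E = (4u + v - 4, u + 2v - 1)
Step 1: at (-4, 4), ∇E = (-16, 3) → (-4, 4) − 0.25·(-16, 3) = (0, 3.25)
Step 2: at (0, 3.25), ∇E = (-0.75, 5.5) → (0, 3.25) − 0.25·(-0.75, 5.5) = (0.1875, 1.875)
Step 3: at (0.1875, 1.875), ∇E = (-1.375, 2.9375) → (0.1875, 1.875) − 0.25·(-1.375, 2.9375) = (0.53125, 1.140625)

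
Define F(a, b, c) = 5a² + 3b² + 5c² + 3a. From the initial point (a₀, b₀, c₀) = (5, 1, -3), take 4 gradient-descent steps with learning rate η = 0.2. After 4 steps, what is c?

∇F = (10a + 3, 6b, 10c)
(a₁, b₁, c₁) = (5, 1, -3) − 0.2·(53, 6, -30) = (-5.6, -0.2, 3)
(a₂, b₂, c₂) = (-5.6, -0.2, 3) − 0.2·(-53, -1.2, 30) = (5, 0.04, -3)
(a₃, b₃, c₃) = (5, 0.04, -3) − 0.2·(53, 0.24, -30) = (-5.6, -0.008, 3)
(a₄, b₄, c₄) = (-5.6, -0.008, 3) − 0.2·(-53, -0.048, 30) = (5, 0.0016, -3)
c = -3

-3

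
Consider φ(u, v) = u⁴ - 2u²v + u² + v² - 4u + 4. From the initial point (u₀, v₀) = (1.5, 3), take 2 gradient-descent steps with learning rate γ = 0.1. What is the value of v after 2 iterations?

∇φ = (4u³ - 4uv + 2u - 4, -2u² + 2v)
Step 1: at (1.5, 3), ∇φ = (-5.5, 1.5) → (1.5, 3) − 0.1·(-5.5, 1.5) = (2.05, 2.85)
Step 2: at (2.05, 2.85), ∇φ = (11.1905, -2.705) → (2.05, 2.85) − 0.1·(11.1905, -2.705) = (0.93095, 3.1205)
v = 3.1205

3.1205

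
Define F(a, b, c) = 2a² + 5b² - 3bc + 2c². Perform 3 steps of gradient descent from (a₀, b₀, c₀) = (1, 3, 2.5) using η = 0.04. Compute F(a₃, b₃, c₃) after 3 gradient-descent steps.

∇F = (4a, 10b - 3c, -3b + 4c)
(a₁, b₁, c₁) = (1, 3, 2.5) − 0.04·(4, 22.5, 1) = (0.84, 2.1, 2.46)
(a₂, b₂, c₂) = (0.84, 2.1, 2.46) − 0.04·(3.36, 13.62, 3.54) = (0.7056, 1.5552, 2.3184)
(a₃, b₃, c₃) = (0.7056, 1.5552, 2.3184) − 0.04·(2.8224, 8.5968, 4.608) = (0.592704, 1.211328, 2.13408)
F(0.592704, 1.211328, 2.13408) = 9.392555999232

9.392555999232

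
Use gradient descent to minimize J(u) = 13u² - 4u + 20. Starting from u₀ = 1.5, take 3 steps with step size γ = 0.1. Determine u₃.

J′(u) = 26u - 4
u₁ = 1.5 − 0.1·35 = -2
u₂ = -2 − 0.1·(-56) = 3.6
u₃ = 3.6 − 0.1·89.6 = -5.36

-5.36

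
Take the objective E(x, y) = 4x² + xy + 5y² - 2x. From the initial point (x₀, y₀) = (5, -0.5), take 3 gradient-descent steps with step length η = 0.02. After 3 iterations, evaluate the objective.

∇E = (8x + y - 2, x + 10y)
(x₁, y₁) = (5, -0.5) − 0.02·(37.5, 0) = (4.25, -0.5)
(x₂, y₂) = (4.25, -0.5) − 0.02·(31.5, -0.75) = (3.62, -0.485)
(x₃, y₃) = (3.62, -0.485) − 0.02·(26.475, -1.23) = (3.0905, -0.4604)
E(3.0905, -0.4604) = 31.6607356

31.6607356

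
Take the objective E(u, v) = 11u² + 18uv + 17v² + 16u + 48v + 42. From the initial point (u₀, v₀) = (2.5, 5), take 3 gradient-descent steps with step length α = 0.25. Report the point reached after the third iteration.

(-4741.375, -6589.875)

∇E = (22u + 18v + 16, 18u + 34v + 48)
(u₁, v₁) = (2.5, 5) − 0.25·(161, 263) = (-37.75, -60.75)
(u₂, v₂) = (-37.75, -60.75) − 0.25·(-1908, -2697) = (439.25, 613.5)
(u₃, v₃) = (439.25, 613.5) − 0.25·(20722.5, 28813.5) = (-4741.375, -6589.875)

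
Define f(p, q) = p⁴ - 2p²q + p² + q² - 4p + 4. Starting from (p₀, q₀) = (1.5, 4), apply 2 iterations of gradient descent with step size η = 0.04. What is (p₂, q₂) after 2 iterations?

∇f = (4p³ - 4pq + 2p - 4, -2p² + 2q)
(p₁, q₁) = (1.5, 4) − 0.04·(-11.5, 3.5) = (1.96, 3.86)
(p₂, q₂) = (1.96, 3.86) − 0.04·(-0.224256, 0.0368) = (1.96897024, 3.858528)

(1.96897024, 3.858528)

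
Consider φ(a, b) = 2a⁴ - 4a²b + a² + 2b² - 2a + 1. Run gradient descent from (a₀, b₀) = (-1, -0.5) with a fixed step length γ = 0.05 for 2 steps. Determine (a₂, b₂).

(-0.0608, -0.152)

∇φ = (8a³ - 8ab + 2a - 2, -4a² + 4b)
(a₁, b₁) = (-1, -0.5) − 0.05·(-16, -6) = (-0.2, -0.2)
(a₂, b₂) = (-0.2, -0.2) − 0.05·(-2.784, -0.96) = (-0.0608, -0.152)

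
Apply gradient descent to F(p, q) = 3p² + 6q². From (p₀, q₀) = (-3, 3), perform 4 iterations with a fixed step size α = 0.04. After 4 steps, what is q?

0.21934848

∇F = (6p, 12q)
(p₁, q₁) = (-3, 3) − 0.04·(-18, 36) = (-2.28, 1.56)
(p₂, q₂) = (-2.28, 1.56) − 0.04·(-13.68, 18.72) = (-1.7328, 0.8112)
(p₃, q₃) = (-1.7328, 0.8112) − 0.04·(-10.3968, 9.7344) = (-1.316928, 0.421824)
(p₄, q₄) = (-1.316928, 0.421824) − 0.04·(-7.901568, 5.061888) = (-1.00086528, 0.21934848)
q = 0.21934848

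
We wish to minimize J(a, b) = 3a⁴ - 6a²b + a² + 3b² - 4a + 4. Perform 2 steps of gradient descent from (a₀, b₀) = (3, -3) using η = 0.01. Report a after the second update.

∇J = (12a³ - 12ab + 2a - 4, -6a² + 6b)
(a₁, b₁) = (3, -3) − 0.01·(434, -72) = (-1.34, -2.28)
(a₂, b₂) = (-1.34, -2.28) − 0.01·(-72.215648, -24.4536) = (-0.61784352, -2.035464)
a = -0.61784352

-0.61784352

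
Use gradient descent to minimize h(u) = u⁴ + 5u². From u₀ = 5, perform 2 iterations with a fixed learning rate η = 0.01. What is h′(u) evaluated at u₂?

-4.8024845

h′(u) = 4u³ + 10u
Step 1: h′(5) = 550; u₁ = 5 − 0.01·550 = -0.5
Step 2: h′(-0.5) = -5.5; u₂ = -0.5 − 0.01·(-5.5) = -0.445
h′(u) at (-0.445) = -4.8024845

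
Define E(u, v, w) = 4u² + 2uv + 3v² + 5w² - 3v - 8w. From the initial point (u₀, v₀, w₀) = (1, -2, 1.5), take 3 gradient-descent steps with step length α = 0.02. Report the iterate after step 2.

∇E = (8u + 2v, 2u + 6v - 3, 10w - 8)
Step 1: at (1, -2, 1.5), ∇E = (4, -13, 7) → (1, -2, 1.5) − 0.02·(4, -13, 7) = (0.92, -1.74, 1.36)
Step 2: at (0.92, -1.74, 1.36), ∇E = (3.88, -11.6, 5.6) → (0.92, -1.74, 1.36) − 0.02·(3.88, -11.6, 5.6) = (0.8424, -1.508, 1.248)

(0.8424, -1.508, 1.248)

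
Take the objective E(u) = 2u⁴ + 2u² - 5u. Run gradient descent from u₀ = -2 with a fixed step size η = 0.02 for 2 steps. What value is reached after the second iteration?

E′(u) = 8u³ + 4u - 5
Step 1: E′(-2) = -77; u₁ = -2 − 0.02·(-77) = -0.46
Step 2: E′(-0.46) = -7.618688; u₂ = -0.46 − 0.02·(-7.618688) = -0.30762624

-0.30762624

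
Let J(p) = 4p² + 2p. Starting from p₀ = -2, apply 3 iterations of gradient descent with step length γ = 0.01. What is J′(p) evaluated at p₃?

-10.901632

J′(p) = 8p + 2
Step 1: J′(-2) = -14; p₁ = -2 − 0.01·(-14) = -1.86
Step 2: J′(-1.86) = -12.88; p₂ = -1.86 − 0.01·(-12.88) = -1.7312
Step 3: J′(-1.7312) = -11.8496; p₃ = -1.7312 − 0.01·(-11.8496) = -1.612704
J′(p) at (-1.612704) = -10.901632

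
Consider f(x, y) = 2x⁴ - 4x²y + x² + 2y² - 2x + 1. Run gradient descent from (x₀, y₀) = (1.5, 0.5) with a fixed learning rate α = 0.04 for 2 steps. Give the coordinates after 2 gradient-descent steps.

(0.72888704, 0.716704)

∇f = (8x³ - 8xy + 2x - 2, -4x² + 4y)
(x₁, y₁) = (1.5, 0.5) − 0.04·(22, -7) = (0.62, 0.78)
(x₂, y₂) = (0.62, 0.78) − 0.04·(-2.722176, 1.5824) = (0.72888704, 0.716704)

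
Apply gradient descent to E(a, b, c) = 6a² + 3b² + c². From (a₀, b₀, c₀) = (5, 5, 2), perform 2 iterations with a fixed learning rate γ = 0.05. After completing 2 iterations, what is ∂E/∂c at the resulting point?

3.24

∇E = (12a, 6b, 2c)
(a₁, b₁, c₁) = (5, 5, 2) − 0.05·(60, 30, 4) = (2, 3.5, 1.8)
(a₂, b₂, c₂) = (2, 3.5, 1.8) − 0.05·(24, 21, 3.6) = (0.8, 2.45, 1.62)
∂E/∂c at (0.8, 2.45, 1.62) = 3.24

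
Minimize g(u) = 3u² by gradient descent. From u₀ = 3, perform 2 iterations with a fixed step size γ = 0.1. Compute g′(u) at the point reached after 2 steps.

2.88

g′(u) = 6u
Step 1: g′(3) = 18; u₁ = 3 − 0.1·18 = 1.2
Step 2: g′(1.2) = 7.2; u₂ = 1.2 − 0.1·7.2 = 0.48
g′(u) at (0.48) = 2.88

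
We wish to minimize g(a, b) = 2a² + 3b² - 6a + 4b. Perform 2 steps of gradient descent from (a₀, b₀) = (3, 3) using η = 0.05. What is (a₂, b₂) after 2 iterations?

∇g = (4a - 6, 6b + 4)
Step 1: at (3, 3), ∇g = (6, 22) → (3, 3) − 0.05·(6, 22) = (2.7, 1.9)
Step 2: at (2.7, 1.9), ∇g = (4.8, 15.4) → (2.7, 1.9) − 0.05·(4.8, 15.4) = (2.46, 1.13)

(2.46, 1.13)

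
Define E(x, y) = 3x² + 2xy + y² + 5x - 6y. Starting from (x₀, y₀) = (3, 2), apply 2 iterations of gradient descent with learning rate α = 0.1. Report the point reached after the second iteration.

(-0.7, 1.82)

∇E = (6x + 2y + 5, 2x + 2y - 6)
(x₁, y₁) = (3, 2) − 0.1·(27, 4) = (0.3, 1.6)
(x₂, y₂) = (0.3, 1.6) − 0.1·(10, -2.2) = (-0.7, 1.82)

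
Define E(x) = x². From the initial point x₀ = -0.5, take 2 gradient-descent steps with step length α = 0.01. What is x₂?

-0.4802

E′(x) = 2x
x₁ = -0.5 − 0.01·(-1) = -0.49
x₂ = -0.49 − 0.01·(-0.98) = -0.4802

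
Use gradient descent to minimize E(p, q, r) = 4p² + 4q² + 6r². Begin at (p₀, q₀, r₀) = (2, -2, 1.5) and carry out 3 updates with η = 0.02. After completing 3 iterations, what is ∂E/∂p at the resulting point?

∇E = (8p, 8q, 12r)
Step 1: at (2, -2, 1.5), ∇E = (16, -16, 18) → (2, -2, 1.5) − 0.02·(16, -16, 18) = (1.68, -1.68, 1.14)
Step 2: at (1.68, -1.68, 1.14), ∇E = (13.44, -13.44, 13.68) → (1.68, -1.68, 1.14) − 0.02·(13.44, -13.44, 13.68) = (1.4112, -1.4112, 0.8664)
Step 3: at (1.4112, -1.4112, 0.8664), ∇E = (11.2896, -11.2896, 10.3968) → (1.4112, -1.4112, 0.8664) − 0.02·(11.2896, -11.2896, 10.3968) = (1.185408, -1.185408, 0.658464)
∂E/∂p at (1.185408, -1.185408, 0.658464) = 9.483264

9.483264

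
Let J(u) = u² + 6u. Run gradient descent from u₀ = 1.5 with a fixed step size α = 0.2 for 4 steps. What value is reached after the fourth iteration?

J′(u) = 2u + 6
Step 1: J′(1.5) = 9; u₁ = 1.5 − 0.2·9 = -0.3
Step 2: J′(-0.3) = 5.4; u₂ = -0.3 − 0.2·5.4 = -1.38
Step 3: J′(-1.38) = 3.24; u₃ = -1.38 − 0.2·3.24 = -2.028
Step 4: J′(-2.028) = 1.944; u₄ = -2.028 − 0.2·1.944 = -2.4168

-2.4168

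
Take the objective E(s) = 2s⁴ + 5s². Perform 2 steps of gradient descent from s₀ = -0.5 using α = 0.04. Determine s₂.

E′(s) = 8s³ + 10s
Step 1: E′(-0.5) = -6; s₁ = -0.5 − 0.04·(-6) = -0.26
Step 2: E′(-0.26) = -2.740608; s₂ = -0.26 − 0.04·(-2.740608) = -0.15037568

-0.15037568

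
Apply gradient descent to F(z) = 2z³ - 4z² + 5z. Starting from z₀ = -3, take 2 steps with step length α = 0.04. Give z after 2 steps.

-18.128576

F′(z) = 6z² - 8z + 5
Step 1: F′(-3) = 83; z₁ = -3 − 0.04·83 = -6.32
Step 2: F′(-6.32) = 295.2144; z₂ = -6.32 − 0.04·295.2144 = -18.128576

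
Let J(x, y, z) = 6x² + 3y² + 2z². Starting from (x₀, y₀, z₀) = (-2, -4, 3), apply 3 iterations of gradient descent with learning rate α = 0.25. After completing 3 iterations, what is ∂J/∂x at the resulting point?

192

∇J = (12x, 6y, 4z)
(x₁, y₁, z₁) = (-2, -4, 3) − 0.25·(-24, -24, 12) = (4, 2, 0)
(x₂, y₂, z₂) = (4, 2, 0) − 0.25·(48, 12, 0) = (-8, -1, 0)
(x₃, y₃, z₃) = (-8, -1, 0) − 0.25·(-96, -6, 0) = (16, 0.5, 0)
∂J/∂x at (16, 0.5, 0) = 192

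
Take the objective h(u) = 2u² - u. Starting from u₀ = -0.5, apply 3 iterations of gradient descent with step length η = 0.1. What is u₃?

0.088

h′(u) = 4u - 1
Step 1: h′(-0.5) = -3; u₁ = -0.5 − 0.1·(-3) = -0.2
Step 2: h′(-0.2) = -1.8; u₂ = -0.2 − 0.1·(-1.8) = -0.02
Step 3: h′(-0.02) = -1.08; u₃ = -0.02 − 0.1·(-1.08) = 0.088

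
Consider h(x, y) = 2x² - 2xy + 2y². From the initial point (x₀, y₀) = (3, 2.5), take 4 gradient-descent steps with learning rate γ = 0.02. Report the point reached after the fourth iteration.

∇h = (4x - 2y, -2x + 4y)
Step 1: at (3, 2.5), ∇h = (7, 4) → (3, 2.5) − 0.02·(7, 4) = (2.86, 2.42)
Step 2: at (2.86, 2.42), ∇h = (6.6, 3.96) → (2.86, 2.42) − 0.02·(6.6, 3.96) = (2.728, 2.3408)
Step 3: at (2.728, 2.3408), ∇h = (6.2304, 3.9072) → (2.728, 2.3408) − 0.02·(6.2304, 3.9072) = (2.603392, 2.262656)
Step 4: at (2.603392, 2.262656), ∇h = (5.888256, 3.84384) → (2.603392, 2.262656) − 0.02·(5.888256, 3.84384) = (2.48562688, 2.1857792)

(2.48562688, 2.1857792)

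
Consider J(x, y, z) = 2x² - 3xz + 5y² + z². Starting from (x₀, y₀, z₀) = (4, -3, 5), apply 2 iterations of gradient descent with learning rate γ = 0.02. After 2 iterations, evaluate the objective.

15.25848944

∇J = (4x - 3z, 10y, -3x + 2z)
(x₁, y₁, z₁) = (4, -3, 5) − 0.02·(1, -30, -2) = (3.98, -2.4, 5.04)
(x₂, y₂, z₂) = (3.98, -2.4, 5.04) − 0.02·(0.8, -24, -1.86) = (3.964, -1.92, 5.0772)
J(3.964, -1.92, 5.0772) = 15.25848944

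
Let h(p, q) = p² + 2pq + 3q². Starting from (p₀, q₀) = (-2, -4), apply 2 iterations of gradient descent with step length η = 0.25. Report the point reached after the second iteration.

(-1, -2)

∇h = (2p + 2q, 2p + 6q)
(p₁, q₁) = (-2, -4) − 0.25·(-12, -28) = (1, 3)
(p₂, q₂) = (1, 3) − 0.25·(8, 20) = (-1, -2)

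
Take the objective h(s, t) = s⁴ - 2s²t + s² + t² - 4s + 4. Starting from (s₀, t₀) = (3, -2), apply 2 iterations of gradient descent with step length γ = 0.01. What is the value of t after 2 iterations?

∇h = (4s³ - 4st + 2s - 4, -2s² + 2t)
(s₁, t₁) = (3, -2) − 0.01·(134, -22) = (1.66, -1.78)
(s₂, t₂) = (1.66, -1.78) − 0.01·(29.436384, -9.0712) = (1.36563616, -1.689288)
t = -1.689288

-1.689288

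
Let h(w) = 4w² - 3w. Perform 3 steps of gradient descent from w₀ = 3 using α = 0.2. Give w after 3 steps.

-0.192

h′(w) = 8w - 3
Step 1: h′(3) = 21; w₁ = 3 − 0.2·21 = -1.2
Step 2: h′(-1.2) = -12.6; w₂ = -1.2 − 0.2·(-12.6) = 1.32
Step 3: h′(1.32) = 7.56; w₃ = 1.32 − 0.2·7.56 = -0.192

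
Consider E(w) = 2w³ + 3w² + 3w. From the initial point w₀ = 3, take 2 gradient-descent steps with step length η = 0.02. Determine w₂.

0.99

E′(w) = 6w² + 6w + 3
w₁ = 3 − 0.02·75 = 1.5
w₂ = 1.5 − 0.02·25.5 = 0.99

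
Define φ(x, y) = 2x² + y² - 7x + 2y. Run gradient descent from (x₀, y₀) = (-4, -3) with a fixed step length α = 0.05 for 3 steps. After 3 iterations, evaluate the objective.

12.335036

∇φ = (4x - 7, 2y + 2)
Step 1: at (-4, -3), ∇φ = (-23, -4) → (-4, -3) − 0.05·(-23, -4) = (-2.85, -2.8)
Step 2: at (-2.85, -2.8), ∇φ = (-18.4, -3.6) → (-2.85, -2.8) − 0.05·(-18.4, -3.6) = (-1.93, -2.62)
Step 3: at (-1.93, -2.62), ∇φ = (-14.72, -3.24) → (-1.93, -2.62) − 0.05·(-14.72, -3.24) = (-1.194, -2.458)
φ(-1.194, -2.458) = 12.335036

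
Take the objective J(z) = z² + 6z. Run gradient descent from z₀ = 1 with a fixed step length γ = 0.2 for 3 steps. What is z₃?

J′(z) = 2z + 6
Step 1: J′(1) = 8; z₁ = 1 − 0.2·8 = -0.6
Step 2: J′(-0.6) = 4.8; z₂ = -0.6 − 0.2·4.8 = -1.56
Step 3: J′(-1.56) = 2.88; z₃ = -1.56 − 0.2·2.88 = -2.136

-2.136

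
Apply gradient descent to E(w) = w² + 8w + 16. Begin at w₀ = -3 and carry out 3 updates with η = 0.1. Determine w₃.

E′(w) = 2w + 8
Step 1: E′(-3) = 2; w₁ = -3 − 0.1·2 = -3.2
Step 2: E′(-3.2) = 1.6; w₂ = -3.2 − 0.1·1.6 = -3.36
Step 3: E′(-3.36) = 1.28; w₃ = -3.36 − 0.1·1.28 = -3.488

-3.488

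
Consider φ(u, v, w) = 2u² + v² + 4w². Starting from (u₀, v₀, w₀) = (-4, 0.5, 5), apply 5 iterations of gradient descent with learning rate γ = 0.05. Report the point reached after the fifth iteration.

(-1.31072, 0.295245, 0.3888)

∇φ = (4u, 2v, 8w)
(u₁, v₁, w₁) = (-4, 0.5, 5) − 0.05·(-16, 1, 40) = (-3.2, 0.45, 3)
(u₂, v₂, w₂) = (-3.2, 0.45, 3) − 0.05·(-12.8, 0.9, 24) = (-2.56, 0.405, 1.8)
(u₃, v₃, w₃) = (-2.56, 0.405, 1.8) − 0.05·(-10.24, 0.81, 14.4) = (-2.048, 0.3645, 1.08)
(u₄, v₄, w₄) = (-2.048, 0.3645, 1.08) − 0.05·(-8.192, 0.729, 8.64) = (-1.6384, 0.32805, 0.648)
(u₅, v₅, w₅) = (-1.6384, 0.32805, 0.648) − 0.05·(-6.5536, 0.6561, 5.184) = (-1.31072, 0.295245, 0.3888)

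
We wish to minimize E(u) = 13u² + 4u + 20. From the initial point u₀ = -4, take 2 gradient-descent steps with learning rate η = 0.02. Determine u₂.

-1.04

E′(u) = 26u + 4
u₁ = -4 − 0.02·(-100) = -2
u₂ = -2 − 0.02·(-48) = -1.04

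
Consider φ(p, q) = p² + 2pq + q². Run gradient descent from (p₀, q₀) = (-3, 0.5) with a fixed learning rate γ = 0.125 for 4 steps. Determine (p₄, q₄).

∇φ = (2p + 2q, 2p + 2q)
(p₁, q₁) = (-3, 0.5) − 0.125·(-5, -5) = (-2.375, 1.125)
(p₂, q₂) = (-2.375, 1.125) − 0.125·(-2.5, -2.5) = (-2.0625, 1.4375)
(p₃, q₃) = (-2.0625, 1.4375) − 0.125·(-1.25, -1.25) = (-1.90625, 1.59375)
(p₄, q₄) = (-1.90625, 1.59375) − 0.125·(-0.625, -0.625) = (-1.828125, 1.671875)

(-1.828125, 1.671875)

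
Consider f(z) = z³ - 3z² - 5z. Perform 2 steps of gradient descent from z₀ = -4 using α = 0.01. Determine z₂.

-5.554467

f′(z) = 3z² - 6z - 5
Step 1: f′(-4) = 67; z₁ = -4 − 0.01·67 = -4.67
Step 2: f′(-4.67) = 88.4467; z₂ = -4.67 − 0.01·88.4467 = -5.554467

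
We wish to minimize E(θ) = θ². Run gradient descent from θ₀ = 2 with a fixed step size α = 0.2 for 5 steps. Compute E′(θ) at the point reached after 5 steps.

E′(θ) = 2θ
Step 1: E′(2) = 4; θ₁ = 2 − 0.2·4 = 1.2
Step 2: E′(1.2) = 2.4; θ₂ = 1.2 − 0.2·2.4 = 0.72
Step 3: E′(0.72) = 1.44; θ₃ = 0.72 − 0.2·1.44 = 0.432
Step 4: E′(0.432) = 0.864; θ₄ = 0.432 − 0.2·0.864 = 0.2592
Step 5: E′(0.2592) = 0.5184; θ₅ = 0.2592 − 0.2·0.5184 = 0.15552
E′(θ) at (0.15552) = 0.31104

0.31104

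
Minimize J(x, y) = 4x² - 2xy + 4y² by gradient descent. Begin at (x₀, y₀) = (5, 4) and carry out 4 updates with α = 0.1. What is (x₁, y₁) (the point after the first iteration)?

(1.8, 1.8)

∇J = (8x - 2y, -2x + 8y)
(x₁, y₁) = (5, 4) − 0.1·(32, 22) = (1.8, 1.8)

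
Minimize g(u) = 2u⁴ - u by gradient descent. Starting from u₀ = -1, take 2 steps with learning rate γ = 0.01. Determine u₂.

g′(u) = 8u³ - 1
Step 1: g′(-1) = -9; u₁ = -1 − 0.01·(-9) = -0.91
Step 2: g′(-0.91) = -7.028568; u₂ = -0.91 − 0.01·(-7.028568) = -0.83971432

-0.83971432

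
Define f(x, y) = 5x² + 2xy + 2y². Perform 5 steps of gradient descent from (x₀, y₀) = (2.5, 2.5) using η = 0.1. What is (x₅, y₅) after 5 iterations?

∇f = (10x + 2y, 2x + 4y)
Step 1: at (2.5, 2.5), ∇f = (30, 15) → (2.5, 2.5) − 0.1·(30, 15) = (-0.5, 1)
Step 2: at (-0.5, 1), ∇f = (-3, 3) → (-0.5, 1) − 0.1·(-3, 3) = (-0.2, 0.7)
Step 3: at (-0.2, 0.7), ∇f = (-0.6, 2.4) → (-0.2, 0.7) − 0.1·(-0.6, 2.4) = (-0.14, 0.46)
Step 4: at (-0.14, 0.46), ∇f = (-0.48, 1.56) → (-0.14, 0.46) − 0.1·(-0.48, 1.56) = (-0.092, 0.304)
Step 5: at (-0.092, 0.304), ∇f = (-0.312, 1.032) → (-0.092, 0.304) − 0.1·(-0.312, 1.032) = (-0.0608, 0.2008)

(-0.0608, 0.2008)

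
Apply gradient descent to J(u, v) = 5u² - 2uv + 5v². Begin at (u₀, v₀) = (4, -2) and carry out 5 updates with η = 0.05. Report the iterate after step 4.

(0.2064, 0.0528)

∇J = (10u - 2v, -2u + 10v)
(u₁, v₁) = (4, -2) − 0.05·(44, -28) = (1.8, -0.6)
(u₂, v₂) = (1.8, -0.6) − 0.05·(19.2, -9.6) = (0.84, -0.12)
(u₃, v₃) = (0.84, -0.12) − 0.05·(8.64, -2.88) = (0.408, 0.024)
(u₄, v₄) = (0.408, 0.024) − 0.05·(4.032, -0.576) = (0.2064, 0.0528)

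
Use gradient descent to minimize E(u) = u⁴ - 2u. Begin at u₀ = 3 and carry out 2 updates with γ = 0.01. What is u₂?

E′(u) = 4u³ - 2
Step 1: E′(3) = 106; u₁ = 3 − 0.01·106 = 1.94
Step 2: E′(1.94) = 27.205536; u₂ = 1.94 − 0.01·27.205536 = 1.66794464

1.66794464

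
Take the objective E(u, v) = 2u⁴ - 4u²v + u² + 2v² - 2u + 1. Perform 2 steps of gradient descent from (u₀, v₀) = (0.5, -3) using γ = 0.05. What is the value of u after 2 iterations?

∇E = (8u³ - 8uv + 2u - 2, -4u² + 4v)
Step 1: at (0.5, -3), ∇E = (12, -13) → (0.5, -3) − 0.05·(12, -13) = (-0.1, -2.35)
Step 2: at (-0.1, -2.35), ∇E = (-4.088, -9.44) → (-0.1, -2.35) − 0.05·(-4.088, -9.44) = (0.1044, -1.878)
u = 0.1044

0.1044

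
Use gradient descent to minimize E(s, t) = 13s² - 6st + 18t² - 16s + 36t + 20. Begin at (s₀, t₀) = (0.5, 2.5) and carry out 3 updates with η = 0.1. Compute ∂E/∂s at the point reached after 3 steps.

∇E = (26s - 6t - 16, -6s + 36t + 36)
(s₁, t₁) = (0.5, 2.5) − 0.1·(-18, 123) = (2.3, -9.8)
(s₂, t₂) = (2.3, -9.8) − 0.1·(102.6, -330.6) = (-7.96, 23.26)
(s₃, t₃) = (-7.96, 23.26) − 0.1·(-362.52, 921.12) = (28.292, -68.852)
∂E/∂s at (28.292, -68.852) = 1132.704

1132.704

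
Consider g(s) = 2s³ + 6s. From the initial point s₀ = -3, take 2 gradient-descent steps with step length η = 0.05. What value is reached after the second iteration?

g′(s) = 6s² + 6
Step 1: g′(-3) = 60; s₁ = -3 − 0.05·60 = -6
Step 2: g′(-6) = 222; s₂ = -6 − 0.05·222 = -17.1

-17.1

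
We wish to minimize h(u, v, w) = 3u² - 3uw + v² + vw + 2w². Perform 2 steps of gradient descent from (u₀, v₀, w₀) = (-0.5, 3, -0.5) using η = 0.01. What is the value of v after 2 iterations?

2.89135

∇h = (6u - 3w, 2v + w, -3u + v + 4w)
Step 1: at (-0.5, 3, -0.5), ∇h = (-1.5, 5.5, 2.5) → (-0.5, 3, -0.5) − 0.01·(-1.5, 5.5, 2.5) = (-0.485, 2.945, -0.525)
Step 2: at (-0.485, 2.945, -0.525), ∇h = (-1.335, 5.365, 2.3) → (-0.485, 2.945, -0.525) − 0.01·(-1.335, 5.365, 2.3) = (-0.47165, 2.89135, -0.548)
v = 2.89135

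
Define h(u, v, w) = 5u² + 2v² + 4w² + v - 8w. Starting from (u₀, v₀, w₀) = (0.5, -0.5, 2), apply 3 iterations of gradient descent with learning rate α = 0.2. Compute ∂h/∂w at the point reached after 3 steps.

-1.728

∇h = (10u, 4v + 1, 8w - 8)
(u₁, v₁, w₁) = (0.5, -0.5, 2) − 0.2·(5, -1, 8) = (-0.5, -0.3, 0.4)
(u₂, v₂, w₂) = (-0.5, -0.3, 0.4) − 0.2·(-5, -0.2, -4.8) = (0.5, -0.26, 1.36)
(u₃, v₃, w₃) = (0.5, -0.26, 1.36) − 0.2·(5, -0.04, 2.88) = (-0.5, -0.252, 0.784)
∂h/∂w at (-0.5, -0.252, 0.784) = -1.728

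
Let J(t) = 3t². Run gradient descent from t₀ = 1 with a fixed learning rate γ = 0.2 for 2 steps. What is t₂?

J′(t) = 6t
t₁ = 1 − 0.2·6 = -0.2
t₂ = -0.2 − 0.2·(-1.2) = 0.04

0.04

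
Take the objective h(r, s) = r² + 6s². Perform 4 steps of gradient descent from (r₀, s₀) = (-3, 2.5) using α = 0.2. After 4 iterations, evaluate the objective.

553.57206144

∇h = (2r, 12s)
(r₁, s₁) = (-3, 2.5) − 0.2·(-6, 30) = (-1.8, -3.5)
(r₂, s₂) = (-1.8, -3.5) − 0.2·(-3.6, -42) = (-1.08, 4.9)
(r₃, s₃) = (-1.08, 4.9) − 0.2·(-2.16, 58.8) = (-0.648, -6.86)
(r₄, s₄) = (-0.648, -6.86) − 0.2·(-1.296, -82.32) = (-0.3888, 9.604)
h(-0.3888, 9.604) = 553.57206144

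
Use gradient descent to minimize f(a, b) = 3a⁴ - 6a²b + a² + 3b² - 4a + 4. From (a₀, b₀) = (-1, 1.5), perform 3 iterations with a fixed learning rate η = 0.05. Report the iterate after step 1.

(-1, 1.35)

∇f = (12a³ - 12ab + 2a - 4, -6a² + 6b)
(a₁, b₁) = (-1, 1.5) − 0.05·(0, 3) = (-1, 1.35)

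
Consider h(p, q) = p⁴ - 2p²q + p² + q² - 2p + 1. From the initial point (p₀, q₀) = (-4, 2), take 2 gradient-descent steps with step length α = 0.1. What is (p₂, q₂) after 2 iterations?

∇h = (4p³ - 4pq + 2p - 2, -2p² + 2q)
Step 1: at (-4, 2), ∇h = (-234, -28) → (-4, 2) − 0.1·(-234, -28) = (19.4, 4.8)
Step 2: at (19.4, 4.8), ∇h = (28869.856, -743.12) → (19.4, 4.8) − 0.1·(28869.856, -743.12) = (-2867.5856, 79.112)

(-2867.5856, 79.112)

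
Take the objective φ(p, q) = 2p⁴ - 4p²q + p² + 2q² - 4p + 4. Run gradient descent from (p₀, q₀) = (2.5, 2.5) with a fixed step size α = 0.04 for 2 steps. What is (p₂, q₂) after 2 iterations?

∇φ = (8p³ - 8pq + 2p - 4, -4p² + 4q)
Step 1: at (2.5, 2.5), ∇φ = (76, -15) → (2.5, 2.5) − 0.04·(76, -15) = (-0.54, 3.1)
Step 2: at (-0.54, 3.1), ∇φ = (7.052288, 11.2336) → (-0.54, 3.1) − 0.04·(7.052288, 11.2336) = (-0.82209152, 2.650656)

(-0.82209152, 2.650656)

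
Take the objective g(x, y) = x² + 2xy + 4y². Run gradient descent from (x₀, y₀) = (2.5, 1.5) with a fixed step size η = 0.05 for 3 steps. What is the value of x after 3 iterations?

1.6245

∇g = (2x + 2y, 2x + 8y)
Step 1: at (2.5, 1.5), ∇g = (8, 17) → (2.5, 1.5) − 0.05·(8, 17) = (2.1, 0.65)
Step 2: at (2.1, 0.65), ∇g = (5.5, 9.4) → (2.1, 0.65) − 0.05·(5.5, 9.4) = (1.825, 0.18)
Step 3: at (1.825, 0.18), ∇g = (4.01, 5.09) → (1.825, 0.18) − 0.05·(4.01, 5.09) = (1.6245, -0.0745)
x = 1.6245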